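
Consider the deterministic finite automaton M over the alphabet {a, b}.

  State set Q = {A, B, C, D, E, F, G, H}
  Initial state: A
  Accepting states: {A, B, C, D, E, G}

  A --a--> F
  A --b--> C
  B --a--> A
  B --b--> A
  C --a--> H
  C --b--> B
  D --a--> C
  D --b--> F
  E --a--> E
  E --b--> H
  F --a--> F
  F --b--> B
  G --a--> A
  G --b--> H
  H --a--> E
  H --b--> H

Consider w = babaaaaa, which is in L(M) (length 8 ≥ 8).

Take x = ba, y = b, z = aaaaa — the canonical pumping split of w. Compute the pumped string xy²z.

babbaaaaa

xy^2z = ba·b·b·aaaaa = babbaaaaa.
Reading y = b takes M from H back to H, so after x·y·y the machine is still in H, and z then leads to the accepting state E. Hence babbaaaaa ∈ L(M).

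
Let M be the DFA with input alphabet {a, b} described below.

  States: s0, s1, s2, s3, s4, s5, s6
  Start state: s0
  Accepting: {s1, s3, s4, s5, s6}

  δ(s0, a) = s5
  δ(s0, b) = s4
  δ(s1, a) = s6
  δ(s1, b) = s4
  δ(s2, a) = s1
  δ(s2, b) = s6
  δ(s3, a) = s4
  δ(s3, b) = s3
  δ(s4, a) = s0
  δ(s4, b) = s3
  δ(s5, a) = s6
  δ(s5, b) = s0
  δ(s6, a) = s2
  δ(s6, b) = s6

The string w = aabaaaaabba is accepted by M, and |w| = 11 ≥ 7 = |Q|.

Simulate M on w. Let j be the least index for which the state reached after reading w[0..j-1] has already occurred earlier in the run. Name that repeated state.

Run of M on w = a a b a a a a a b b a:
  step 0: s0  (start)
  step 1: s5  (read a: s0→s5)
  step 2: s6  (read a: s5→s6)
  step 3: s6  (read b: s6→s6)   ← first repeat (s6 seen earlier)
  step 4: s2  (read a: s6→s2)
  step 5: s1  (read a: s2→s1)
  step 6: s6  (read a: s1→s6)
  step 7: s2  (read a: s6→s2)
  step 8: s1  (read a: s2→s1)
  step 9: s4  (read b: s1→s4)
  step 10: s3  (read b: s4→s3)
  step 11: s4  (read a: s3→s4)

The earliest repeat is at step j = 3: M is in s6, which it already visited at step i = 2.
Since M has 7 states, any run of length ≥ 7 visits 7+1 states, so by pigeonhole some state repeats within the first 7 steps — that repeat gives the pumpable loop.

s6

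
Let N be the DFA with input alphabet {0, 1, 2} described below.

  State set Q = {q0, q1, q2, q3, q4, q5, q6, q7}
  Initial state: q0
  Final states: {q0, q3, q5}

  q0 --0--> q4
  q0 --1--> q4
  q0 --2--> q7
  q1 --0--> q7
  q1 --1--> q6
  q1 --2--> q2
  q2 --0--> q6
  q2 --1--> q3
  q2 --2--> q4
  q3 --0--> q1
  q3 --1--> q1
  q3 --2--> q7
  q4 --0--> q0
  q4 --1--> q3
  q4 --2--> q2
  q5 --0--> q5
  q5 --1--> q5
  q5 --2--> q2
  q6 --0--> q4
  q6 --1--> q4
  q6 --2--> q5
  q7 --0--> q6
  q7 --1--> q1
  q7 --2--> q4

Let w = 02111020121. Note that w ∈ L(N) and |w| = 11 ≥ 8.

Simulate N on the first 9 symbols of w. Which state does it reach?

q4

Run of N on the first 9 characters of w = 0 2 1 1 1 0 2 0 1:
  step 0: q0  (start)
  step 1: q4  (read 0: q0→q4)
  step 2: q2  (read 2: q4→q2)
  step 3: q3  (read 1: q2→q3)
  step 4: q1  (read 1: q3→q1)
  step 5: q6  (read 1: q1→q6)
  step 6: q4  (read 0: q6→q4)
  step 7: q2  (read 2: q4→q2)
  step 8: q6  (read 0: q2→q6)
  step 9: q4  (read 1: q6→q4)

After reading 9 characters, N is in state q4.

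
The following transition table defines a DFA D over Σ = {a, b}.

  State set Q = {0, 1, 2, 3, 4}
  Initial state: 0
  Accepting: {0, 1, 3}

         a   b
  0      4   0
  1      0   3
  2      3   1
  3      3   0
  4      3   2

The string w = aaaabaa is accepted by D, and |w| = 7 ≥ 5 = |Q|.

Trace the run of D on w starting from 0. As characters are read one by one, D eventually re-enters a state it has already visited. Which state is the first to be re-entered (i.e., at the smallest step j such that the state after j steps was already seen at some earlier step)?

3

Run of D on w = a a a a b a a:
  step 0: 0  (start)
  step 1: 4  (read a: 0→4)
  step 2: 3  (read a: 4→3)
  step 3: 3  (read a: 3→3)   ← first repeat (3 seen earlier)
  step 4: 3  (read a: 3→3)
  step 5: 0  (read b: 3→0)
  step 6: 4  (read a: 0→4)
  step 7: 3  (read a: 4→3)

The earliest repeat is at step j = 3: D is in 3, which it already visited at step i = 2.
The DFA has 5 states, so the proof of the pumping lemma guarantees a repeated state among the first 5+1 visited; the segment between the two visits is the pumpable y.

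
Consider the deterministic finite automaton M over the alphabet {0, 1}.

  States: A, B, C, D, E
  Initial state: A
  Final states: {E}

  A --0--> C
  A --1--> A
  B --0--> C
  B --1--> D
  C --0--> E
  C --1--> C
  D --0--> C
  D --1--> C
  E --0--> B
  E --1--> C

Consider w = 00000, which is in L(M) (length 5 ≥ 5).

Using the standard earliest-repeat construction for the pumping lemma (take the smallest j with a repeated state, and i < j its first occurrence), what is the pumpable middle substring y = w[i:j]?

000

Run of M on w = 0 0 0 0 0:
  step 0: A  (start)
  step 1: C  (read 0: A→C)
  step 2: E  (read 0: C→E)
  step 3: B  (read 0: E→B)
  step 4: C  (read 0: B→C)   ← first repeat (C seen earlier)
  step 5: E  (read 0: C→E)

So i = 1, j = 4, giving x = w[0:1] = 0, y = w[1:4] = 000, z = w[4:5] = 0.
Check: |xy| = 4 ≤ 5 and |y| = 3 ≥ 1. Reading y takes M from C back to C, so every xyⁱz is accepted.
The DFA has 5 states, so the proof of the pumping lemma guarantees a repeated state among the first 5+1 visited; the segment between the two visits is the pumpable y.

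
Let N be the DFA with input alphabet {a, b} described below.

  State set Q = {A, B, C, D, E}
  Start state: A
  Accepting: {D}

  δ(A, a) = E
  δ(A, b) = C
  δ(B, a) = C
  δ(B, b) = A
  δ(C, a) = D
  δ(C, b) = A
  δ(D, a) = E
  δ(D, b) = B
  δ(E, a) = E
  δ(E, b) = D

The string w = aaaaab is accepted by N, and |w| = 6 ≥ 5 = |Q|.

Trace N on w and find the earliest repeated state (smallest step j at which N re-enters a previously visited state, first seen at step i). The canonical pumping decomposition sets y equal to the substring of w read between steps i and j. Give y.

a

Run of N on w = a a a a a b:
  step 0: A  (start)
  step 1: E  (read a: A→E)
  step 2: E  (read a: E→E)   ← first repeat (E seen earlier)
  step 3: E  (read a: E→E)
  step 4: E  (read a: E→E)
  step 5: E  (read a: E→E)
  step 6: D  (read b: E→D)

So i = 1, j = 2, giving x = w[0:1] = a, y = w[1:2] = a, z = w[2:6] = aaab.
Check: |xy| = 2 ≤ 5 and |y| = 1 ≥ 1. Reading y takes N from E back to E, so every xyⁱz is accepted.
Since N has 5 states, any run of length ≥ 5 visits 5+1 states, so by pigeonhole some state repeats within the first 5 steps — that repeat gives the pumpable loop.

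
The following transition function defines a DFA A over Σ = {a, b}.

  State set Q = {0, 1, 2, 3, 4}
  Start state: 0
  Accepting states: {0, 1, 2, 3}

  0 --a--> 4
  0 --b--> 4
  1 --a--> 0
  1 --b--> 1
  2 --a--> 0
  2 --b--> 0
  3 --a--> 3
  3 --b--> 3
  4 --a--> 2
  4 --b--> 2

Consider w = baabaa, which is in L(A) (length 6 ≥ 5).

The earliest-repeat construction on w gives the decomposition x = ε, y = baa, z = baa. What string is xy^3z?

baabaabaabaa

xy^3z = ε·baa·baa·baa·baa = baabaabaabaa.
Reading y = baa takes A from 0 back to 0, so after x·y·y·y the machine is still in 0, and z then leads to the accepting state 0. Hence baabaabaabaa ∈ L(A).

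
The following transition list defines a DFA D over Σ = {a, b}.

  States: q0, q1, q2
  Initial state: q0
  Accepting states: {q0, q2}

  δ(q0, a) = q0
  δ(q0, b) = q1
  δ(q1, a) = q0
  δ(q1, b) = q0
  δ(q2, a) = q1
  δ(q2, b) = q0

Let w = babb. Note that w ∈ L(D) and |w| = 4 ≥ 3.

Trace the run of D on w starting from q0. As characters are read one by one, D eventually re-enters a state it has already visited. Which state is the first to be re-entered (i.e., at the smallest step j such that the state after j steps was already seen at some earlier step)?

Run of D on w = b a b b:
  step 0: q0  (start)
  step 1: q1  (read b: q0→q1)
  step 2: q0  (read a: q1→q0)   ← first repeat (q0 seen earlier)
  step 3: q1  (read b: q0→q1)
  step 4: q0  (read b: q1→q0)

The earliest repeat is at step j = 2: D is in q0, which it already visited at step i = 0.
Since D has 3 states, any run of length ≥ 3 visits 3+1 states, so by pigeonhole some state repeats within the first 3 steps — that repeat gives the pumpable loop.

q0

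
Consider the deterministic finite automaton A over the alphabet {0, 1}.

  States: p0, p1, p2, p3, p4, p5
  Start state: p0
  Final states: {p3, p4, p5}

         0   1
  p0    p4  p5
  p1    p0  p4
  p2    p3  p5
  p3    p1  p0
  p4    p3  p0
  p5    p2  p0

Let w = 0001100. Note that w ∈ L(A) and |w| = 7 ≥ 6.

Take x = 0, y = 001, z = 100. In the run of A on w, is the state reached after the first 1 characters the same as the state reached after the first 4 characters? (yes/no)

yes

Run of A on the first 4 characters of w = 0 0 0 1:
  step 0: p0  (start)
  step 1: p4  (read 0: p0→p4)
  step 2: p3  (read 0: p4→p3)
  step 3: p1  (read 0: p3→p1)
  step 4: p4  (read 1: p1→p4)

After x (step 1): p4. After xy (step 4): p4.
They match, so y = 001 drives A around a cycle from p4 back to itself; pumping y any number of times keeps A in p4 before reading z, and xyⁱz ∈ L(A) for every i ≥ 0.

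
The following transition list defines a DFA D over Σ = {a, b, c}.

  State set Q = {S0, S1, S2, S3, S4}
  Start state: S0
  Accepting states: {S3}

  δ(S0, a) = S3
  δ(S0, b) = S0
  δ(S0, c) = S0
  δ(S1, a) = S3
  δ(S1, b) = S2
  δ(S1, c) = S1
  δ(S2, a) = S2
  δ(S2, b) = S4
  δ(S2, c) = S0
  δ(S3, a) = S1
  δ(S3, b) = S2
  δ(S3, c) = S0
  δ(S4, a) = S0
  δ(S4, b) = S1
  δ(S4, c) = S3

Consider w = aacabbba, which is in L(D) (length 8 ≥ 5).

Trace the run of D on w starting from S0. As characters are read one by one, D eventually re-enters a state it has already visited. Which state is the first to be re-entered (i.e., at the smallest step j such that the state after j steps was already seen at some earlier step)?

Run of D on w = a a c a b b b a:
  step 0: S0  (start)
  step 1: S3  (read a: S0→S3)
  step 2: S1  (read a: S3→S1)
  step 3: S1  (read c: S1→S1)   ← first repeat (S1 seen earlier)
  step 4: S3  (read a: S1→S3)
  step 5: S2  (read b: S3→S2)
  step 6: S4  (read b: S2→S4)
  step 7: S1  (read b: S4→S1)
  step 8: S3  (read a: S1→S3)

The earliest repeat is at step j = 3: D is in S1, which it already visited at step i = 2.
With |Q| = 5, pigeonhole forces a state repeat no later than step 5; the substring read between the first and second visits to that state can be pumped.

S1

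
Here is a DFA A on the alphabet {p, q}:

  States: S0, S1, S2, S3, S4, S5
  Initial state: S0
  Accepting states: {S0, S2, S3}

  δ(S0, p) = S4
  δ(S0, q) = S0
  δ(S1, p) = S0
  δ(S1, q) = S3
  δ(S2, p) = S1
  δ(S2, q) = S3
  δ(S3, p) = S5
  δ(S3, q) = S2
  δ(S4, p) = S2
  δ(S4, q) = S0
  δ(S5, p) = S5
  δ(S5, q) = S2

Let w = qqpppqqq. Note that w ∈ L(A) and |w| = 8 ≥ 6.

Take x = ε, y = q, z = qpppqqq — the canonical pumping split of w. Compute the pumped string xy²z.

xy^2z = ε·q·q·qpppqqq = qqqpppqqq.
Reading y = q takes A from S0 back to S0, so after x·y·y the machine is still in S0, and z then leads to the accepting state S3. Hence qqqpppqqq ∈ L(A).

qqqpppqqq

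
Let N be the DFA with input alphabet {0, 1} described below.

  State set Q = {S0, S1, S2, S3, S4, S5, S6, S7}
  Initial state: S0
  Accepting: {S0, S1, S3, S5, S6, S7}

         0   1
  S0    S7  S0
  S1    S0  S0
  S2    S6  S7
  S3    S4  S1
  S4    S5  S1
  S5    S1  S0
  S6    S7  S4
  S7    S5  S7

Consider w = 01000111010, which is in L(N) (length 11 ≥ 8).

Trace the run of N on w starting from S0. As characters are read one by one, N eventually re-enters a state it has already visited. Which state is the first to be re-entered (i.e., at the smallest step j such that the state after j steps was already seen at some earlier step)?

Run of N on w = 0 1 0 0 0 1 1 1 0 1 0:
  step 0: S0  (start)
  step 1: S7  (read 0: S0→S7)
  step 2: S7  (read 1: S7→S7)   ← first repeat (S7 seen earlier)
  step 3: S5  (read 0: S7→S5)
  step 4: S1  (read 0: S5→S1)
  step 5: S0  (read 0: S1→S0)
  step 6: S0  (read 1: S0→S0)
  step 7: S0  (read 1: S0→S0)
  step 8: S0  (read 1: S0→S0)
  step 9: S7  (read 0: S0→S7)
  step 10: S7  (read 1: S7→S7)
  step 11: S5  (read 0: S7→S5)

The earliest repeat is at step j = 2: N is in S7, which it already visited at step i = 1.

S7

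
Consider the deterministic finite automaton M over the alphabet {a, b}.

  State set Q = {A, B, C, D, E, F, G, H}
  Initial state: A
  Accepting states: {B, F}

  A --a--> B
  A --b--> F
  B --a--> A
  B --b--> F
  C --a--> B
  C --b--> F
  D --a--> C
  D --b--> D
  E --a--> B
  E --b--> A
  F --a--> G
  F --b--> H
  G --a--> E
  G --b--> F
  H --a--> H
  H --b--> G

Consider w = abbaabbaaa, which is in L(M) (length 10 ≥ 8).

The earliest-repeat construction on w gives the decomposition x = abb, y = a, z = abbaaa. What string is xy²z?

abbaaabbaaa

xy^2z = abb·a·a·abbaaa = abbaaabbaaa.
Reading y = a takes M from H back to H, so after x·y·y the machine is still in H, and z then leads to the accepting state B. Hence abbaaabbaaa ∈ L(M).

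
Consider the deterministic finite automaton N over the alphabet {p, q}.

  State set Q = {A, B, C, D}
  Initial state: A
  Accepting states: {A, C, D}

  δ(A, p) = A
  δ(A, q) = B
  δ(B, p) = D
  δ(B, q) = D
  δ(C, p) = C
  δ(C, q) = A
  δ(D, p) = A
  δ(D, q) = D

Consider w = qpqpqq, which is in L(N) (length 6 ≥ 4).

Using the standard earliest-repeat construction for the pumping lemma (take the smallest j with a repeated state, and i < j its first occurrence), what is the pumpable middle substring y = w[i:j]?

q

Run of N on w = q p q p q q:
  step 0: A  (start)
  step 1: B  (read q: A→B)
  step 2: D  (read p: B→D)
  step 3: D  (read q: D→D)   ← first repeat (D seen earlier)
  step 4: A  (read p: D→A)
  step 5: B  (read q: A→B)
  step 6: D  (read q: B→D)

So i = 2, j = 3, giving x = w[0:2] = qp, y = w[2:3] = q, z = w[3:6] = pqq.
Check: |xy| = 3 ≤ 4 and |y| = 1 ≥ 1. Reading y takes N from D back to D, so every xyⁱz is accepted.
With |Q| = 4, pigeonhole forces a state repeat no later than step 4; the substring read between the first and second visits to that state can be pumped.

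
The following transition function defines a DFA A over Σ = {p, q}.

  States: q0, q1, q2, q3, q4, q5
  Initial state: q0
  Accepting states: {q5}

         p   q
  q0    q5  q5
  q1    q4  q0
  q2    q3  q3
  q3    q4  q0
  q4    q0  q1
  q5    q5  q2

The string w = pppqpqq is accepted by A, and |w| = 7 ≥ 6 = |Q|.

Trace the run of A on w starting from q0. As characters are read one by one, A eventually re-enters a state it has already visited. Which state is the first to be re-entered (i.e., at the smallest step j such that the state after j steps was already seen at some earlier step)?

State sequence: q0 -p-> q5 -p-> q5 -p-> q5 -q-> q2 -p-> q3 -q-> q0 -q-> q5
First repeat at step 2: q5 was already visited.

The earliest repeat is at step j = 2: A is in q5, which it already visited at step i = 1.
Since A has 6 states, any run of length ≥ 6 visits 6+1 states, so by pigeonhole some state repeats within the first 6 steps — that repeat gives the pumpable loop.

q5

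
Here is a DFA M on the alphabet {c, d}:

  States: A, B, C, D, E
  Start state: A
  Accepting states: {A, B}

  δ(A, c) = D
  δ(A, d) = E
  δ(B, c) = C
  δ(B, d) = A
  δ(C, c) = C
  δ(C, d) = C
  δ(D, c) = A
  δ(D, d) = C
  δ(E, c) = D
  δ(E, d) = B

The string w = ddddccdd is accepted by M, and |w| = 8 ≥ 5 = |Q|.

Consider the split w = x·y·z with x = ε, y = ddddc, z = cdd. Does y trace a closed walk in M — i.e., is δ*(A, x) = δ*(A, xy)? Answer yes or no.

no

State sequence: A -d-> E -d-> B -d-> A -d-> E -c-> D

After x (step 0): A. After xy (step 5): D.
They differ (A ≠ D), so y is not a cycle from the state after x; this split is not the one the pumping-lemma construction produces, and pumping y need not keep the string in L(M).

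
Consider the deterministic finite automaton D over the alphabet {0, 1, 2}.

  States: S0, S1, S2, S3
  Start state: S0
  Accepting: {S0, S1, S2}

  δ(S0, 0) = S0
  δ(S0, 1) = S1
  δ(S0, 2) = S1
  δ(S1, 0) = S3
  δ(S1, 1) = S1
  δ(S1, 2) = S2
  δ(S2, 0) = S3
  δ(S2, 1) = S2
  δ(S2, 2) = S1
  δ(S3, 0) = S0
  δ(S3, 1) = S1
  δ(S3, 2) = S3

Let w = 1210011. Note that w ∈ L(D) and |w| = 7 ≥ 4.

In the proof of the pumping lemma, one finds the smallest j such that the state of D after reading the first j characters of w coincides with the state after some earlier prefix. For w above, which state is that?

State sequence: S0 -1-> S1 -2-> S2 -1-> S2 -0-> S3 -0-> S0 -1-> S1 -1-> S1
First repeat at step 3: S2 was already visited.

The earliest repeat is at step j = 3: D is in S2, which it already visited at step i = 2.
The DFA has 4 states, so the proof of the pumping lemma guarantees a repeated state among the first 4+1 visited; the segment between the two visits is the pumpable y.

S2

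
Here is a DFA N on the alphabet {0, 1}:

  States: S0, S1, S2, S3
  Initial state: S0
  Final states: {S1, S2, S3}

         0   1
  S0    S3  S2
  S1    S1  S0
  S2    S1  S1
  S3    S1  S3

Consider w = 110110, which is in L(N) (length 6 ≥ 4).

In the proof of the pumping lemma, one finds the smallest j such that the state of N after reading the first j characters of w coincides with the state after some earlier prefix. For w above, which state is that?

Run of N on w = 1 1 0 1 1 0:
  step 0: S0  (start)
  step 1: S2  (read 1: S0→S2)
  step 2: S1  (read 1: S2→S1)
  step 3: S1  (read 0: S1→S1)   ← first repeat (S1 seen earlier)
  step 4: S0  (read 1: S1→S0)
  step 5: S2  (read 1: S0→S2)
  step 6: S1  (read 0: S2→S1)

The earliest repeat is at step j = 3: N is in S1, which it already visited at step i = 2.

S1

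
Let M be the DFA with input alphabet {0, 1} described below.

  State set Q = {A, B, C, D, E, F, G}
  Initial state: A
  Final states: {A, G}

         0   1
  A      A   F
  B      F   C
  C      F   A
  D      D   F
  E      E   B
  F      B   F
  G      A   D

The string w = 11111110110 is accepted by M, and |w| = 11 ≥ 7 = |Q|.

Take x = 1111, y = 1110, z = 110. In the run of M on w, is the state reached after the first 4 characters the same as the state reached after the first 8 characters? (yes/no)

no

Run of M on the first 8 characters of w = 1 1 1 1 1 1 1 0:
  step 0: A  (start)
  step 1: F  (read 1: A→F)
  step 2: F  (read 1: F→F)
  step 3: F  (read 1: F→F)
  step 4: F  (read 1: F→F)
  step 5: F  (read 1: F→F)
  step 6: F  (read 1: F→F)
  step 7: F  (read 1: F→F)
  step 8: B  (read 0: F→B)

After x (step 4): F. After xy (step 8): B.
They differ (F ≠ B), so y is not a cycle from the state after x; this split is not the one the pumping-lemma construction produces, and pumping y need not keep the string in L(M).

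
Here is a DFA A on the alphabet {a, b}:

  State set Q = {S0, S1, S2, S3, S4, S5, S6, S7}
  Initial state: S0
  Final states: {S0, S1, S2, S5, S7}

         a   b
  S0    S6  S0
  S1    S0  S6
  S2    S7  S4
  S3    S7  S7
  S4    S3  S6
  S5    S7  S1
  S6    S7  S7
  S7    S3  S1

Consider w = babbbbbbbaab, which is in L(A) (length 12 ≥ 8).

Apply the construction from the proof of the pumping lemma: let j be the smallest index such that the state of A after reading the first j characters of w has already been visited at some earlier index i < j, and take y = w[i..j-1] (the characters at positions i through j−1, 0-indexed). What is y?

b

State sequence: S0 -b-> S0 -a-> S6 -b-> S7 -b-> S1 -b-> S6 -b-> S7 -b-> S1 -b-> S6 -b-> S7 -a-> S3 -a-> S7 -b-> S1
First repeat at step 1: S0 was already visited.

So i = 0, j = 1, giving x = w[0:0] = ε, y = w[0:1] = b, z = w[1:12] = abbbbbbbaab.
Check: |xy| = 1 ≤ 8 and |y| = 1 ≥ 1. Reading y takes A from S0 back to S0, so every xyⁱz is accepted.
The DFA has 8 states, so the proof of the pumping lemma guarantees a repeated state among the first 8+1 visited; the segment between the two visits is the pumpable y.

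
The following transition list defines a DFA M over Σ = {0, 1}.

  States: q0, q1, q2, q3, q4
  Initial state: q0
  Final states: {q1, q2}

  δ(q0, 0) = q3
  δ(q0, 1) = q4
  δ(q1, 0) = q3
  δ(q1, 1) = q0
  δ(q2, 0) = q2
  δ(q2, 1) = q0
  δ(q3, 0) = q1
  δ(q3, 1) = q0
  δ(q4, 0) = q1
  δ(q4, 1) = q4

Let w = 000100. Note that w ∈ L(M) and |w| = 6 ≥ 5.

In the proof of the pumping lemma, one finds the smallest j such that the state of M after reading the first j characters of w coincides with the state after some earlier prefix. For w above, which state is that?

q3

State sequence: q0 -0-> q3 -0-> q1 -0-> q3 -1-> q0 -0-> q3 -0-> q1
First repeat at step 3: q3 was already visited.

The earliest repeat is at step j = 3: M is in q3, which it already visited at step i = 1.
Pumping length from the standard proof: p = 5 (the number of states). The repeated state found above gives |xy| = j ≤ 5 and |y| = j − i ≥ 1.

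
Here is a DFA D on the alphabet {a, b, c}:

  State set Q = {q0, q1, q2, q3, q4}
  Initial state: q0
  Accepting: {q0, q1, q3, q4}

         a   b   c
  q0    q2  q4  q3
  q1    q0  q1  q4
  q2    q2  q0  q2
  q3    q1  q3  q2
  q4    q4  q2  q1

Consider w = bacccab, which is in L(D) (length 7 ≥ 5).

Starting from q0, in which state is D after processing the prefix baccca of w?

Run of D on the first 6 characters of w = b a c c c a:
  step 0: q0  (start)
  step 1: q4  (read b: q0→q4)
  step 2: q4  (read a: q4→q4)
  step 3: q1  (read c: q4→q1)
  step 4: q4  (read c: q1→q4)
  step 5: q1  (read c: q4→q1)
  step 6: q0  (read a: q1→q0)

After reading 6 characters, D is in state q0.
(This kind of state-tracing is the core of the pumping-lemma construction: with 5 states, pigeonhole forces a repeat within the first 5 steps.)

q0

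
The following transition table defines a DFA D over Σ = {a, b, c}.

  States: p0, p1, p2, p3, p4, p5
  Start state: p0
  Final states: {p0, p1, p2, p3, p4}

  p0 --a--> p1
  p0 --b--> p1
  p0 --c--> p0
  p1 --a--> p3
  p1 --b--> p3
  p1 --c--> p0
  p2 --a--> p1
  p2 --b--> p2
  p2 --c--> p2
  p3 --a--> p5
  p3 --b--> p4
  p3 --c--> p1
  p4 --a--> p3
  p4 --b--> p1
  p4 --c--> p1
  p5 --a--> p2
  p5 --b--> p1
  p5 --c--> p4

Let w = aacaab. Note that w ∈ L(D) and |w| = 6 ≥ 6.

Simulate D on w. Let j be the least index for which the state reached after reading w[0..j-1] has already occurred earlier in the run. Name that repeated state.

State sequence: p0 -a-> p1 -a-> p3 -c-> p1 -a-> p3 -a-> p5 -b-> p1
First repeat at step 3: p1 was already visited.

The earliest repeat is at step j = 3: D is in p1, which it already visited at step i = 1.

p1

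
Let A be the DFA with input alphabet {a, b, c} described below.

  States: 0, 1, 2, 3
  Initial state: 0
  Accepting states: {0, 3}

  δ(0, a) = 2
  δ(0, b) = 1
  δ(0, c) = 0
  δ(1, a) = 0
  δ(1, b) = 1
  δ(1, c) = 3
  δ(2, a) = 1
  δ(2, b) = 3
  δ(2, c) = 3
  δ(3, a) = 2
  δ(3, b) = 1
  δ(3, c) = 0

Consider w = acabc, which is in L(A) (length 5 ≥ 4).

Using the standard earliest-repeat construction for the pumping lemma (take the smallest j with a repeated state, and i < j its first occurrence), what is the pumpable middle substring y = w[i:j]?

ca

Run of A on w = a c a b c:
  step 0: 0  (start)
  step 1: 2  (read a: 0→2)
  step 2: 3  (read c: 2→3)
  step 3: 2  (read a: 3→2)   ← first repeat (2 seen earlier)
  step 4: 3  (read b: 2→3)
  step 5: 0  (read c: 3→0)

So i = 1, j = 3, giving x = w[0:1] = a, y = w[1:3] = ca, z = w[3:5] = bc.
Check: |xy| = 3 ≤ 4 and |y| = 2 ≥ 1. Reading y takes A from 2 back to 2, so every xyⁱz is accepted.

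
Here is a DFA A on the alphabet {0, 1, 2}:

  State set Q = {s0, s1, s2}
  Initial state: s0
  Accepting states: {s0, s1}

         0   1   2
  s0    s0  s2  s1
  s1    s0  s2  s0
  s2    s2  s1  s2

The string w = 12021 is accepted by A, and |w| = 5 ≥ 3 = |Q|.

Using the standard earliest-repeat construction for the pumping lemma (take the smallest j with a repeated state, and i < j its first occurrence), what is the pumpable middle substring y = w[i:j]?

2

Run of A on w = 1 2 0 2 1:
  step 0: s0  (start)
  step 1: s2  (read 1: s0→s2)
  step 2: s2  (read 2: s2→s2)   ← first repeat (s2 seen earlier)
  step 3: s2  (read 0: s2→s2)
  step 4: s2  (read 2: s2→s2)
  step 5: s1  (read 1: s2→s1)

So i = 1, j = 2, giving x = w[0:1] = 1, y = w[1:2] = 2, z = w[2:5] = 021.
Check: |xy| = 2 ≤ 3 and |y| = 1 ≥ 1. Reading y takes A from s2 back to s2, so every xyⁱz is accepted.
Pumping length from the standard proof: p = 3 (the number of states). The repeated state found above gives |xy| = j ≤ 3 and |y| = j − i ≥ 1.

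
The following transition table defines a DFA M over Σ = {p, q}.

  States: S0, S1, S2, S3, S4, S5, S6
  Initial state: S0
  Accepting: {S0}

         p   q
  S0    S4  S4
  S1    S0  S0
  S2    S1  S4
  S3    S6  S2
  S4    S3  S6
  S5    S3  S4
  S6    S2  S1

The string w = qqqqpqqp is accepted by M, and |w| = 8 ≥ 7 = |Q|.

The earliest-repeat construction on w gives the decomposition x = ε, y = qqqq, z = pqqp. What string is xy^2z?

qqqqqqqqpqqp

xy^2z = ε·qqqq·qqqq·pqqp = qqqqqqqqpqqp.
Reading y = qqqq takes M from S0 back to S0, so after x·y·y the machine is still in S0, and z then leads to the accepting state S0. Hence qqqqqqqqpqqp ∈ L(M).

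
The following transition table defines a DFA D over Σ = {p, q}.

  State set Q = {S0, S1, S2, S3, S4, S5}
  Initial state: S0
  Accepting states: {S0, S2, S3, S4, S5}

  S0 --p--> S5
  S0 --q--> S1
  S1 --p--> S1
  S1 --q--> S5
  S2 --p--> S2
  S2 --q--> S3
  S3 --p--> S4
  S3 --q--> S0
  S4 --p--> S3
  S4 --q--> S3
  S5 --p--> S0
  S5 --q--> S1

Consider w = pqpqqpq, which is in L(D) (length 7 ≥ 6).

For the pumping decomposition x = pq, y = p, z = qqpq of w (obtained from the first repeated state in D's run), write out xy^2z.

pqppqqpq

xy^2z = pq·p·p·qqpq = pqppqqpq.
Reading y = p takes D from S1 back to S1, so after x·y·y the machine is still in S1, and z then leads to the accepting state S5. Hence pqppqqpq ∈ L(D).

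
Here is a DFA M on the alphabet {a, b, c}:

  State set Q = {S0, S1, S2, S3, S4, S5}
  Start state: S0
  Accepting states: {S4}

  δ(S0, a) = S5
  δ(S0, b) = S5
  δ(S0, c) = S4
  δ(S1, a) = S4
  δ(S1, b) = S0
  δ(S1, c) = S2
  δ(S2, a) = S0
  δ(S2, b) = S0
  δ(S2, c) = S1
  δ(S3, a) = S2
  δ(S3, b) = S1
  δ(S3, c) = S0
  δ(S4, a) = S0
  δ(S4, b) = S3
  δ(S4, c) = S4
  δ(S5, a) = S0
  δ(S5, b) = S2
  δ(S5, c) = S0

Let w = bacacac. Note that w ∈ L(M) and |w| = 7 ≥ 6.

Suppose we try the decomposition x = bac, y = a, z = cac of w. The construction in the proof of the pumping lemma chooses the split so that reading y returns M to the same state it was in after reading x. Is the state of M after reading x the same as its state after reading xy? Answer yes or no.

no

State sequence: S0 -b-> S5 -a-> S0 -c-> S4 -a-> S0

After x (step 3): S4. After xy (step 4): S0.
They differ (S4 ≠ S0), so y is not a cycle from the state after x; this split is not the one the pumping-lemma construction produces, and pumping y need not keep the string in L(M).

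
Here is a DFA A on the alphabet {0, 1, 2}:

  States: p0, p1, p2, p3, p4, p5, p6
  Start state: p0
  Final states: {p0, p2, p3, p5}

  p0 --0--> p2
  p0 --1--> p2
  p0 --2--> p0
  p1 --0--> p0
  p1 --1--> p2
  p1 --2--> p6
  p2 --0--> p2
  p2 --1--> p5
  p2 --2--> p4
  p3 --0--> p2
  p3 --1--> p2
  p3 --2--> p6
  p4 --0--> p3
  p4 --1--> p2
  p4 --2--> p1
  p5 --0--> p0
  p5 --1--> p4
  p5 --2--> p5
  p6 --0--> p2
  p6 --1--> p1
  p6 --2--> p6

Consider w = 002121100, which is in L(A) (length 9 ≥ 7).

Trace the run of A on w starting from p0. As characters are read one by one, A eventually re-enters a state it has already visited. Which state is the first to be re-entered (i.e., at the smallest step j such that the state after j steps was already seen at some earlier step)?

State sequence: p0 -0-> p2 -0-> p2 -2-> p4 -1-> p2 -2-> p4 -1-> p2 -1-> p5 -0-> p0 -0-> p2
First repeat at step 2: p2 was already visited.

The earliest repeat is at step j = 2: A is in p2, which it already visited at step i = 1.
With |Q| = 7, pigeonhole forces a state repeat no later than step 7; the substring read between the first and second visits to that state can be pumped.

p2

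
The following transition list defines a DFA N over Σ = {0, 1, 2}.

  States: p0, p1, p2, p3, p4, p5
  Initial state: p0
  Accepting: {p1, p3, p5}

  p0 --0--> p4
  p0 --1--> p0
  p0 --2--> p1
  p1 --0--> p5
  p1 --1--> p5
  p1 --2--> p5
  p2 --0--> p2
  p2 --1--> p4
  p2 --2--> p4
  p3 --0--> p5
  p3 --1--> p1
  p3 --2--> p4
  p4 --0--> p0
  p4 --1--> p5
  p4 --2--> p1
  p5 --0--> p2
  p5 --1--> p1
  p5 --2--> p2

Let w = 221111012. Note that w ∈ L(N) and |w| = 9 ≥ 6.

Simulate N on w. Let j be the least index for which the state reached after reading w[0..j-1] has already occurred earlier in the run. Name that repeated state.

p1

Run of N on w = 2 2 1 1 1 1 0 1 2:
  step 0: p0  (start)
  step 1: p1  (read 2: p0→p1)
  step 2: p5  (read 2: p1→p5)
  step 3: p1  (read 1: p5→p1)   ← first repeat (p1 seen earlier)
  step 4: p5  (read 1: p1→p5)
  step 5: p1  (read 1: p5→p1)
  step 6: p5  (read 1: p1→p5)
  step 7: p2  (read 0: p5→p2)
  step 8: p4  (read 1: p2→p4)
  step 9: p1  (read 2: p4→p1)

The earliest repeat is at step j = 3: N is in p1, which it already visited at step i = 1.
Pumping length from the standard proof: p = 6 (the number of states). The repeated state found above gives |xy| = j ≤ 6 and |y| = j − i ≥ 1.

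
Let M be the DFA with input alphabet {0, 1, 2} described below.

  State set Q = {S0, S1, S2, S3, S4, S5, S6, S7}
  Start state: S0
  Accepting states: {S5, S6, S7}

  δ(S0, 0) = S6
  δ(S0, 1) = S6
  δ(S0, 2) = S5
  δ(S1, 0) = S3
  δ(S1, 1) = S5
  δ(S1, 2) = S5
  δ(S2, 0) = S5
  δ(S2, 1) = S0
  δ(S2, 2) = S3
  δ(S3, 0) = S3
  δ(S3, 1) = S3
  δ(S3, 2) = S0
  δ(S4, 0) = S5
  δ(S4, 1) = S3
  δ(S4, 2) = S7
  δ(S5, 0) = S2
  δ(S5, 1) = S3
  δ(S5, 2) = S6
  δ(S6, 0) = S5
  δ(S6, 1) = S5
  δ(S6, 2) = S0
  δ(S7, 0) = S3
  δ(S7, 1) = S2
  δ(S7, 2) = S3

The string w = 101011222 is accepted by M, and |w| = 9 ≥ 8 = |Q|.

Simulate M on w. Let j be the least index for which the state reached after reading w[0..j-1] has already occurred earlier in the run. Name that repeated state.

S3

State sequence: S0 -1-> S6 -0-> S5 -1-> S3 -0-> S3 -1-> S3 -1-> S3 -2-> S0 -2-> S5 -2-> S6
First repeat at step 4: S3 was already visited.

The earliest repeat is at step j = 4: M is in S3, which it already visited at step i = 3.
With |Q| = 8, pigeonhole forces a state repeat no later than step 8; the substring read between the first and second visits to that state can be pumped.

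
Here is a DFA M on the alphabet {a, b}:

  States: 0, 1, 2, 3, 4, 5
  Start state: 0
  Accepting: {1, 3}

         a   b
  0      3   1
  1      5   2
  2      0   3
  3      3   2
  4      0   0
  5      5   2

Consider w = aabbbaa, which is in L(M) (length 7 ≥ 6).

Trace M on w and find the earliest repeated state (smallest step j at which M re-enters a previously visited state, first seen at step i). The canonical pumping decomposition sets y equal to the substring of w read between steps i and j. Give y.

a

State sequence: 0 -a-> 3 -a-> 3 -b-> 2 -b-> 3 -b-> 2 -a-> 0 -a-> 3
First repeat at step 2: 3 was already visited.

So i = 1, j = 2, giving x = w[0:1] = a, y = w[1:2] = a, z = w[2:7] = bbbaa.
Check: |xy| = 2 ≤ 6 and |y| = 1 ≥ 1. Reading y takes M from 3 back to 3, so every xyⁱz is accepted.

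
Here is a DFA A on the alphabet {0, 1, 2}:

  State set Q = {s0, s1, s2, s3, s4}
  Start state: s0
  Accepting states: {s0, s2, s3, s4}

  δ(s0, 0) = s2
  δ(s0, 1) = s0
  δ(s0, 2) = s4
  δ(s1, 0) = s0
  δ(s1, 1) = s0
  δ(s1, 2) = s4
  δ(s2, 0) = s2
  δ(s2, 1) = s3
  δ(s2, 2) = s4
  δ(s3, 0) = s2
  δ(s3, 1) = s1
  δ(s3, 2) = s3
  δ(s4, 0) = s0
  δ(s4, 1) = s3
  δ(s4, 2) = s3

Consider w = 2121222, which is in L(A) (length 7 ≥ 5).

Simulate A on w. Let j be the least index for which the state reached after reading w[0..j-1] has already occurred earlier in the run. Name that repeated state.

State sequence: s0 -2-> s4 -1-> s3 -2-> s3 -1-> s1 -2-> s4 -2-> s3 -2-> s3
First repeat at step 3: s3 was already visited.

The earliest repeat is at step j = 3: A is in s3, which it already visited at step i = 2.
Since A has 5 states, any run of length ≥ 5 visits 5+1 states, so by pigeonhole some state repeats within the first 5 steps — that repeat gives the pumpable loop.

s3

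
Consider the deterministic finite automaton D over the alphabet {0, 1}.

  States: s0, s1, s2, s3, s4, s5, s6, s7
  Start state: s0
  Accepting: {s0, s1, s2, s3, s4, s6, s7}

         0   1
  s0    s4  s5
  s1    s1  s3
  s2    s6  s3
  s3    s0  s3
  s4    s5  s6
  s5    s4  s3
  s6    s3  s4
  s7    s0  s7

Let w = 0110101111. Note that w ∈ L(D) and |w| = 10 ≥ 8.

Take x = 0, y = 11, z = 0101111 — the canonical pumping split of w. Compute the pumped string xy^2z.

xy^2z = 0·11·11·0101111 = 011110101111.
Reading y = 11 takes D from s4 back to s4, so after x·y·y the machine is still in s4, and z then leads to the accepting state s3. Hence 011110101111 ∈ L(D).

011110101111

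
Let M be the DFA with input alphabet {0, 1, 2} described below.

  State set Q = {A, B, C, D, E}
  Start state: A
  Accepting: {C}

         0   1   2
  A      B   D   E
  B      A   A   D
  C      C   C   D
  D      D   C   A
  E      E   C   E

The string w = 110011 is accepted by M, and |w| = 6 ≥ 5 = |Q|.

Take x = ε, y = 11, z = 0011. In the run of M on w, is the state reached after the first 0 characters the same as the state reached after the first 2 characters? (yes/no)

Run of M on the first 2 characters of w = 1 1:
  step 0: A  (start)
  step 1: D  (read 1: A→D)
  step 2: C  (read 1: D→C)

After x (step 0): A. After xy (step 2): C.
They differ (A ≠ C), so y is not a cycle from the state after x; this split is not the one the pumping-lemma construction produces, and pumping y need not keep the string in L(M).

no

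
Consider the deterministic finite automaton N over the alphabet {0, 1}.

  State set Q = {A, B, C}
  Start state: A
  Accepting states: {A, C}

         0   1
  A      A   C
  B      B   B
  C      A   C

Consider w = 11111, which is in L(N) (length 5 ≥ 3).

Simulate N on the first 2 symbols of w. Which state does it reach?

C

State sequence: A -1-> C -1-> C

After reading 2 characters, N is in state C.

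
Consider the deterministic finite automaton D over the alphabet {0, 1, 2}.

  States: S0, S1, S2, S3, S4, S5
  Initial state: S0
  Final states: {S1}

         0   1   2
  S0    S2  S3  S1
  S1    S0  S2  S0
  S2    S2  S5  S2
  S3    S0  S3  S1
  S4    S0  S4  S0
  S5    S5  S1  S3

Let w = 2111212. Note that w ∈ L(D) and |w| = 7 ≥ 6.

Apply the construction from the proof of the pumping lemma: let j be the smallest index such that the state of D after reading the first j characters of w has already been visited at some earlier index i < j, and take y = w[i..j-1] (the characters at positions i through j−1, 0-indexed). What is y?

State sequence: S0 -2-> S1 -1-> S2 -1-> S5 -1-> S1 -2-> S0 -1-> S3 -2-> S1
First repeat at step 4: S1 was already visited.

So i = 1, j = 4, giving x = w[0:1] = 2, y = w[1:4] = 111, z = w[4:7] = 212.
Check: |xy| = 4 ≤ 6 and |y| = 3 ≥ 1. Reading y takes D from S1 back to S1, so every xyⁱz is accepted.

111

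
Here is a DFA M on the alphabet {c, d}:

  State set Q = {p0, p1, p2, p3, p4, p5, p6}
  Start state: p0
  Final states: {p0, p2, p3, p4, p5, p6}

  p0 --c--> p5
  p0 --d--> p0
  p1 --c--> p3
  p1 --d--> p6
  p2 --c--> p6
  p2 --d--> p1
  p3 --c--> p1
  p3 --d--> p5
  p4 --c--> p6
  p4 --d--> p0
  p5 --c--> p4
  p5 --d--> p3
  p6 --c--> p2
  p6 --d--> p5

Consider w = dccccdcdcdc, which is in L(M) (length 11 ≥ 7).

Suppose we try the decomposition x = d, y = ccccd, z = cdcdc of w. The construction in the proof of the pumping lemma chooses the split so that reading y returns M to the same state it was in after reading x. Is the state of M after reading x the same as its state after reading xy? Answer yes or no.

no

Run of M on the first 6 characters of w = d c c c c d:
  step 0: p0  (start)
  step 1: p0  (read d: p0→p0)
  step 2: p5  (read c: p0→p5)
  step 3: p4  (read c: p5→p4)
  step 4: p6  (read c: p4→p6)
  step 5: p2  (read c: p6→p2)
  step 6: p1  (read d: p2→p1)

After x (step 1): p0. After xy (step 6): p1.
They differ (p0 ≠ p1), so y is not a cycle from the state after x; this split is not the one the pumping-lemma construction produces, and pumping y need not keep the string in L(M).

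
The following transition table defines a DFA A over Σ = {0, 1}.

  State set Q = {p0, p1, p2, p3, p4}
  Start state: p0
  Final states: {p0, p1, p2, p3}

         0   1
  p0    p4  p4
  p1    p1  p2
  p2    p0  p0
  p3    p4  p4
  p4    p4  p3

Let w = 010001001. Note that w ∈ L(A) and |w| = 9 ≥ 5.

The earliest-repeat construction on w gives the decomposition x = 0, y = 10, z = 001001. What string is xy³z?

xy^3z = 0·10·10·10·001001 = 0101010001001.
Reading y = 10 takes A from p4 back to p4, so after x·y·y·y the machine is still in p4, and z then leads to the accepting state p3. Hence 0101010001001 ∈ L(A).

0101010001001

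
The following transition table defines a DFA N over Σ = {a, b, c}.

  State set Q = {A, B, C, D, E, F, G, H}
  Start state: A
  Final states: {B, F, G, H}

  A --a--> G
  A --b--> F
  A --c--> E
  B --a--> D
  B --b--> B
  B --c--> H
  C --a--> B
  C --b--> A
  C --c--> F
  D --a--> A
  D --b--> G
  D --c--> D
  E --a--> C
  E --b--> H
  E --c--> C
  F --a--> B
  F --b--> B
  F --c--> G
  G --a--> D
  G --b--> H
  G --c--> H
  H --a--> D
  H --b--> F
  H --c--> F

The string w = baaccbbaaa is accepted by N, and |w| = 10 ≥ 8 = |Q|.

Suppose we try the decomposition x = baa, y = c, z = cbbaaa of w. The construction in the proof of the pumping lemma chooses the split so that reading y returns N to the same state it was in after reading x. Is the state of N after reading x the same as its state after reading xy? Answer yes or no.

Run of N on the first 4 characters of w = b a a c:
  step 0: A  (start)
  step 1: F  (read b: A→F)
  step 2: B  (read a: F→B)
  step 3: D  (read a: B→D)
  step 4: D  (read c: D→D)

After x (step 3): D. After xy (step 4): D.
They match, so y = c drives N around a cycle from D back to itself; pumping y any number of times keeps N in D before reading z, and xyⁱz ∈ L(N) for every i ≥ 0.

yes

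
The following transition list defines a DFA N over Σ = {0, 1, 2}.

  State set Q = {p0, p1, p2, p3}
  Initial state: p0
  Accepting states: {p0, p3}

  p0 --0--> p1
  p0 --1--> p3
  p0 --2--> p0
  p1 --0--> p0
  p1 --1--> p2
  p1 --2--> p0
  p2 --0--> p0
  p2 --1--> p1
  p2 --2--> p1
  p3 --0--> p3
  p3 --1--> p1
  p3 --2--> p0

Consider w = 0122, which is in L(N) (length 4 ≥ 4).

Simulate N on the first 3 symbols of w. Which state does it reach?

State sequence: p0 -0-> p1 -1-> p2 -2-> p1

After reading 3 characters, N is in state p1.

p1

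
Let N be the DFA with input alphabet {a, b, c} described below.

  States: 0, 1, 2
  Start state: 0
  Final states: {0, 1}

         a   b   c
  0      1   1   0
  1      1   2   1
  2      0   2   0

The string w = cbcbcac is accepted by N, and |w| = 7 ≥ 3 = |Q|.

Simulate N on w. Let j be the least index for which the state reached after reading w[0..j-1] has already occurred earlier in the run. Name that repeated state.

0

Run of N on w = c b c b c a c:
  step 0: 0  (start)
  step 1: 0  (read c: 0→0)   ← first repeat (0 seen earlier)
  step 2: 1  (read b: 0→1)
  step 3: 1  (read c: 1→1)
  step 4: 2  (read b: 1→2)
  step 5: 0  (read c: 2→0)
  step 6: 1  (read a: 0→1)
  step 7: 1  (read c: 1→1)

The earliest repeat is at step j = 1: N is in 0, which it already visited at step i = 0.
Since N has 3 states, any run of length ≥ 3 visits 3+1 states, so by pigeonhole some state repeats within the first 3 steps — that repeat gives the pumpable loop.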